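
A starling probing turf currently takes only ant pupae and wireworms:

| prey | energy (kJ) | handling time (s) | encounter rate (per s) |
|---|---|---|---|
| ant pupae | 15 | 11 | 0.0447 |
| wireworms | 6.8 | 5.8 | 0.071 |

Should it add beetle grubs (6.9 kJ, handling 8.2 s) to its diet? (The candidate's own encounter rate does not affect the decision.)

On ant pupae and wireworms alone, R = ΣλE/(1+Σλh) = 1.153/1.903 = 0.6059 kJ/s.
Profitability of beetle grubs: 6.9/8.2 = 0.8415 kJ/s.
Since 0.8415 > R, including beetle grubs increases the long-run rate.

Yes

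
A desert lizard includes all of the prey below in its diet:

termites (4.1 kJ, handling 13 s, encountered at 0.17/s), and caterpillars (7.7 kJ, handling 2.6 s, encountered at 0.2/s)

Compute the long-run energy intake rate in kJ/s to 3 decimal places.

R = (0.17×4.1 + 0.2×7.7) / (1 + 0.17×13 + 0.2×2.6) = 2.237/3.73 = 0.5997 kJ/s.

0.600 kJ/s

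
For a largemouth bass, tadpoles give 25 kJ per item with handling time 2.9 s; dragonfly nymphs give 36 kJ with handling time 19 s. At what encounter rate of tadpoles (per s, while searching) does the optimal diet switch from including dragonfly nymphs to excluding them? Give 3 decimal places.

0.097 per s

Drop dragonfly nymphs once their profitability E₂/h₂ falls below the rate achievable on tadpoles alone: E₂/h₂ = λE₁/(1 + λh₁).
Solve for λ: λE₁h₂ = E₂(1 + λh₁) → λ(E₁h₂ − E₂h₁) = E₂ → λ = E₂/(E₁h₂ − E₂h₁).
λ = 36/(25×19 − 36×2.9) = 36/370.6 = 0.09714 per s.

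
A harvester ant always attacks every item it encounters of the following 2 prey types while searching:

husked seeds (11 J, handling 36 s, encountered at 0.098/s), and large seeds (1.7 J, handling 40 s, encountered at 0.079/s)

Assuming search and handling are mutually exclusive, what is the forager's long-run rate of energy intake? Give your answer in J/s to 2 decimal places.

0.16 J/s

R = (0.098×11 + 0.079×1.7) / (1 + 0.098×36 + 0.079×40) = 1.212/7.688 = 0.1577 J/s.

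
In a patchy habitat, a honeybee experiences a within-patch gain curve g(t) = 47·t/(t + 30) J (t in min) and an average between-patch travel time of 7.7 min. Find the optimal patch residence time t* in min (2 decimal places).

15.20 min

Optimal t* satisfies g'(t*) = g(t*)/(T + t*).
g'(t) = 47·30/(t + 30)². Setting 47·30/(t+30)² = 47t/[(t+30)(7.7+t)] gives 30(7.7+t) = t(t+30), so t² = 30×7.7 = 231.
t* = √231 = 15.2 min.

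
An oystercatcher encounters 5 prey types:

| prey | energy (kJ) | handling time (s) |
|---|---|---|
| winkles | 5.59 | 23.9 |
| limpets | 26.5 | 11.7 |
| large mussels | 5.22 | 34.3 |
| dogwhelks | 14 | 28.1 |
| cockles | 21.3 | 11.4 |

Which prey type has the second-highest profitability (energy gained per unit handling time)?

cockles

Profitability E/h (kJ/s): winkles = 5.59/23.9 = 0.234, limpets = 26.5/11.7 = 2.26, large mussels = 5.22/34.3 = 0.152, dogwhelks = 14/28.1 = 0.498, cockles = 21.3/11.4 = 1.87.
Ranked: limpets > cockles > dogwhelks > winkles > large mussels.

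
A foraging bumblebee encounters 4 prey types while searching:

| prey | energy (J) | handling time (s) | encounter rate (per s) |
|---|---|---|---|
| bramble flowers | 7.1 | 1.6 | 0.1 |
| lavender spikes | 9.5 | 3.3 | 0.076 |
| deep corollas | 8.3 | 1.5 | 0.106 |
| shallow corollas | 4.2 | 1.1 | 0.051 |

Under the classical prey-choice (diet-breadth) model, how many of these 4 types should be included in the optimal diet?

Profitabilities (E/h, J/s): deep corollas 5.53, bramble flowers 4.44, shallow corollas 3.82, lavender spikes 2.88. Add prey in this order while the next type's profitability exceeds the intake rate on those already taken.
Rate on top 1: 0.7591. bramble flowers: 4.44 > 0.7591 → include.
Rate on top 2: 1.205. shallow corollas: 3.82 > 1.205 → include.
Rate on top 3: 1.312. lavender spikes: 2.88 > 1.312 → include.
Optimal diet: deep corollas, bramble flowers, shallow corollas, lavender spikes — 4 of 4 types.

4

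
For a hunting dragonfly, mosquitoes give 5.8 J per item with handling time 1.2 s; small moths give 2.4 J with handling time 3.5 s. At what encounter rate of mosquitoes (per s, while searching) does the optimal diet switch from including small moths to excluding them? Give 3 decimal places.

The zero-one rule: include small moths iff E₂/h₂ > λE₁/(1+λh₁). Equality gives the switch point.
λE₁h₂ = E₂ + λE₂h₁ ⇒ λ = E₂/(E₁h₂ − E₂h₁) = 2.4/(20.3 − 2.88) = 0.1378 per s.

0.138 per s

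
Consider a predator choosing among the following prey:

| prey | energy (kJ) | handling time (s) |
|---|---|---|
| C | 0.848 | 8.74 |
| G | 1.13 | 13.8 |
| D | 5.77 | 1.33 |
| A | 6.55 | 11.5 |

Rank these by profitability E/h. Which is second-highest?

Profitability E/h (kJ/s): C = 0.848/8.74 = 0.097, G = 1.13/13.8 = 0.0819, D = 5.77/1.33 = 4.34, A = 6.55/11.5 = 0.57.
Ranked: D > A > C > G.

A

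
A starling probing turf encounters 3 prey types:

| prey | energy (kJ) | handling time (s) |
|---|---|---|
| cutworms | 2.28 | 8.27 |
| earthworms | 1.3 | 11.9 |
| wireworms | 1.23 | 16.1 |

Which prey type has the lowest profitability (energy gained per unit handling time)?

Profitability E/h (kJ/s): cutworms = 2.28/8.27 = 0.276, earthworms = 1.3/11.9 = 0.109, wireworms = 1.23/16.1 = 0.0764.
Ranked: cutworms > earthworms > wireworms.

wireworms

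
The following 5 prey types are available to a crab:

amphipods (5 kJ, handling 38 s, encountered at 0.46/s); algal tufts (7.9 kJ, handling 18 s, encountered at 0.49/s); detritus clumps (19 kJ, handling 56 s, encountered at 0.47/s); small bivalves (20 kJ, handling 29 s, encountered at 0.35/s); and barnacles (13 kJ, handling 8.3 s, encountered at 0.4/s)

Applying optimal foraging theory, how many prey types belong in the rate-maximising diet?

1

Rank by E/h (kJ/s): barnacles 1.57, small bivalves 0.69, algal tufts 0.439, detritus clumps 0.339, amphipods 0.132. Include each in turn until the next type's E/h falls below the running intake rate.
Rate on top 1: 1.204. small bivalves: 0.69 < 1.204 → exclude; stop.
Optimal diet: barnacles — 1 of 5 types.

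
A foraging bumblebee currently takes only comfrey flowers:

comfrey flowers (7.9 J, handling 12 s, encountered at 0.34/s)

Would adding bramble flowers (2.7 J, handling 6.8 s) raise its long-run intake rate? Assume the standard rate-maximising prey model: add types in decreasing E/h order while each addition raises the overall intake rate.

Current rate: (0.34×7.9)/(1 + 0.34×12) = 0.5287 J/s.
bramble flowers: E/h = 2.7/6.8 = 0.3971 J/s.
Since 0.3971 < R, time spent handling bramble flowers is better spent searching.

No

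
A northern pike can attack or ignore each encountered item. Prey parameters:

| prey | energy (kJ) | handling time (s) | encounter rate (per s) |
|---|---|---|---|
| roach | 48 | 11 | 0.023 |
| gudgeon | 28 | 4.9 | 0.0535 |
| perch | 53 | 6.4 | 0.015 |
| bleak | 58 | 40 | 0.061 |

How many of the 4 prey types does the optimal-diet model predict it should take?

3

E/h in descending order: perch 8.28, gudgeon 5.71, roach 4.36, bleak 1.45 kJ/s. The optimal diet is the largest prefix of this list for which every included type satisfies E_i/h_i > R on the types above it.
Rate on top 1: 0.7254. gudgeon: 5.71 > 0.7254 → include.
Rate on top 2: 1.688. roach: 4.36 > 1.688 → include.
Rate on top 3: 2.108. bleak: 1.45 < 2.108 → exclude; stop.
Optimal diet: perch, gudgeon, roach — 3 of 4 types.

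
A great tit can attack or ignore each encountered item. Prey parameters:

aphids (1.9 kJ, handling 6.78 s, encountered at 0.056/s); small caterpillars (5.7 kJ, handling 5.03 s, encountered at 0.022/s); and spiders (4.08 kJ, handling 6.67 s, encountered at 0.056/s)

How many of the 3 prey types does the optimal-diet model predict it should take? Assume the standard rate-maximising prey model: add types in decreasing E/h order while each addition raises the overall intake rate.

E/h in descending order: small caterpillars 1.13, spiders 0.612, aphids 0.28 kJ/s. The optimal diet is the largest prefix of this list for which every included type satisfies E_i/h_i > R on the types above it.
Rate on top 1: 0.1129. spiders: 0.612 > 0.1129 → include.
Rate on top 2: 0.2384. aphids: 0.28 > 0.2384 → include.
Optimal diet: small caterpillars, spiders, aphids — 3 of 3 types.

3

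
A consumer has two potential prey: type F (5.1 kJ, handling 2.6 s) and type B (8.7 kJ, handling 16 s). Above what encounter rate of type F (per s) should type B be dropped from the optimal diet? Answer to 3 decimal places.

At the threshold, the rate on type F alone equals the profitability of type B: λ·5.1/(1 + λ·2.6) = 8.7/16 = 0.5437.
Rearranging, λ(5.1 − 0.5437×2.6) = 0.5437, so λ = 0.5437/3.686 = 0.1475 per s.

0.148 per s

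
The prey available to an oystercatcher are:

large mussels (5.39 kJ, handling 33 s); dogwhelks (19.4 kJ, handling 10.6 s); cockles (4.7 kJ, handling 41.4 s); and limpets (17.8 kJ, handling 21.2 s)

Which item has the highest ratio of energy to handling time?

dogwhelks

In descending order of E/h:
dogwhelks: 19.4/10.6 = 1.83 kJ/s
limpets: 17.8/21.2 = 0.84 kJ/s
large mussels: 5.39/33 = 0.163 kJ/s
cockles: 4.7/41.4 = 0.114 kJ/s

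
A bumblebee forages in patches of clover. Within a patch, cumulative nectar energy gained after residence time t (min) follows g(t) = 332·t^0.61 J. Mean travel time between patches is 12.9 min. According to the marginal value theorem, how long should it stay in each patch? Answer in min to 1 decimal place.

20.2 min

By the marginal value theorem, leave when the instantaneous gain rate g'(t) equals the habitat-wide average g(t)/(T + t).
g'(t) = 0.61·332·t^-0.39. Setting 0.61·332·t^-0.39 = 332·t^0.61/(12.9+t) gives 0.61(12.9+t) = t, so 0.39·t = 0.61×12.9.
t* = 0.61×12.9/0.39 = 20.18 min.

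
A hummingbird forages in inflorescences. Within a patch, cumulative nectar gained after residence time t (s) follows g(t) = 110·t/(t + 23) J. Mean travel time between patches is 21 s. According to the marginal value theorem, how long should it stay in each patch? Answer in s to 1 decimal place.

22.0 s

Maximise g(t)/(T+t): set derivative to zero → g'(t)(T+t) = g(t).
g'(t) = 110·23/(t + 23)². Setting 110·23/(t+23)² = 110t/[(t+23)(21+t)] gives 23(21+t) = t(t+23), so t² = 23×21 = 483.
t* = √483 = 21.98 s.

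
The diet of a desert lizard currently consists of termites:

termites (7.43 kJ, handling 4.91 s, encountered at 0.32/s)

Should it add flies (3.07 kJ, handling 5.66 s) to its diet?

No

On termites alone, R = ΣλE/(1+Σλh) = 2.378/2.571 = 0.9247 kJ/s.
flies: E/h = 3.07/5.66 = 0.5424 kJ/s.
Since 0.5424 < R, time spent handling flies is better spent searching.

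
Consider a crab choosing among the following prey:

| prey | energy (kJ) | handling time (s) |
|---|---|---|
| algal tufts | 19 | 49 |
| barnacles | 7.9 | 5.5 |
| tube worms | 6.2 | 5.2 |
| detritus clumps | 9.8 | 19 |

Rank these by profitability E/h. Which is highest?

barnacles

In descending order of E/h:
barnacles: 7.9/5.5 = 1.44 kJ/s
tube worms: 6.2/5.2 = 1.19 kJ/s
detritus clumps: 9.8/19 = 0.516 kJ/s
algal tufts: 19/49 = 0.388 kJ/s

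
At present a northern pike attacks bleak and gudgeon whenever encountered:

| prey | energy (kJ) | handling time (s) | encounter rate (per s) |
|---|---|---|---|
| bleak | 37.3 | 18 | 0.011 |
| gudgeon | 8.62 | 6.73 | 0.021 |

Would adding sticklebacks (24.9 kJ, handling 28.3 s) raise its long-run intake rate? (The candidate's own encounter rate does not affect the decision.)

Yes

On bleak and gudgeon alone, R = ΣλE/(1+Σλh) = 0.5913/1.339 = 0.4415 kJ/s.
sticklebacks: E/h = 24.9/28.3 = 0.8799 kJ/s.
0.8799 > 0.4415, so adding sticklebacks raises the average — include it.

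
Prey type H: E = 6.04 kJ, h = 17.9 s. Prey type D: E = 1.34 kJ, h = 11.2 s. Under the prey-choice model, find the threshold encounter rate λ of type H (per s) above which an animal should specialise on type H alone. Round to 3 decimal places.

0.031 per s

The zero-one rule: include type D iff E₂/h₂ > λE₁/(1+λh₁). Equality gives the switch point.
λE₁h₂ = E₂ + λE₂h₁ ⇒ λ = E₂/(E₁h₂ − E₂h₁) = 1.34/(67.65 − 23.99) = 0.03069 per s.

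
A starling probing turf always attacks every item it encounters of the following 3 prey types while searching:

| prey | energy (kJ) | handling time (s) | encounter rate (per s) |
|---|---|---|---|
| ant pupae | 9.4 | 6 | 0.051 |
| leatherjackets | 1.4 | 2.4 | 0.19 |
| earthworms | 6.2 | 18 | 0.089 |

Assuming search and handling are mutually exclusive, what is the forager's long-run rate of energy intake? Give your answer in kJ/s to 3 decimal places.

Energy encountered per unit search time: 0.051×9.4 + 0.19×1.4 + 0.089×6.2 = 1.297 kJ/s.
Handling time per unit search time: 0.051×6 + 0.19×2.4 + 0.089×18 = 2.364.
Rate = 1.297/(1 + 2.364) = 0.3856 kJ/s.

0.386 kJ/s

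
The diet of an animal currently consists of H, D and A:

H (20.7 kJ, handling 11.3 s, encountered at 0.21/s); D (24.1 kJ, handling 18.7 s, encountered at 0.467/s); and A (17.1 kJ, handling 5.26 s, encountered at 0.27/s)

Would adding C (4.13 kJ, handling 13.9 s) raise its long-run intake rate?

On H, D and A alone, R = ΣλE/(1+Σλh) = 20.22/13.53 = 1.495 kJ/s.
C: E/h = 4.13/13.9 = 0.2971 kJ/s.
0.2971 < 1.495, so adding C would lower the average — exclude it.

No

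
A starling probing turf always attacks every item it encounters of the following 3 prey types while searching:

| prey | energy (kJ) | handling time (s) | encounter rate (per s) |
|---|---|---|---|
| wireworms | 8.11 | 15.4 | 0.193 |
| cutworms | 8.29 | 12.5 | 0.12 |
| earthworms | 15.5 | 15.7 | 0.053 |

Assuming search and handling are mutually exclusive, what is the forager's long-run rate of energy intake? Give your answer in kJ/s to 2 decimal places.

0.54 kJ/s

R = (0.193×8.11 + 0.12×8.29 + 0.053×15.5) / (1 + 0.193×15.4 + 0.12×12.5 + 0.053×15.7) = 3.382/6.304 = 0.5364 kJ/s.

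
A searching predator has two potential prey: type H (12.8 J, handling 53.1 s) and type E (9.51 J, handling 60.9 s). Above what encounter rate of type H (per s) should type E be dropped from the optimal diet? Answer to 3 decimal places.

0.035 per s

At the threshold, the rate on type H alone equals the profitability of type E: λ·12.8/(1 + λ·53.1) = 9.51/60.9 = 0.1562.
Rearranging, λ(12.8 − 0.1562×53.1) = 0.1562, so λ = 0.1562/4.508 = 0.03464 per s.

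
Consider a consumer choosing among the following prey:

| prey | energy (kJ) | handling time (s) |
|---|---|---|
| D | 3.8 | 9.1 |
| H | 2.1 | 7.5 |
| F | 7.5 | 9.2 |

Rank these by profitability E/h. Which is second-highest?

D

Profitability E/h (kJ/s): D = 3.8/9.1 = 0.418, H = 2.1/7.5 = 0.28, F = 7.5/9.2 = 0.815.
Ranked: F > D > H.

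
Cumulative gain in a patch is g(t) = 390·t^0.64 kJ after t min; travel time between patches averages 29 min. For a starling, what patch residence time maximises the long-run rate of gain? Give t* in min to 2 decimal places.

By the marginal value theorem, leave when the instantaneous gain rate g'(t) equals the habitat-wide average g(t)/(T + t).
g'(t) = 0.64·390·t^-0.36. Setting 0.64·390·t^-0.36 = 390·t^0.64/(29+t) gives 0.64(29+t) = t, so 0.36·t = 0.64×29.
t* = 0.64×29/0.36 = 51.56 min.

51.56 min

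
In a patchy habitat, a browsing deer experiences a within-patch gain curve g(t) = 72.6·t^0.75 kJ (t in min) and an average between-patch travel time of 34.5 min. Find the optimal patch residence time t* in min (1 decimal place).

103.5 min

By the marginal value theorem, leave when the instantaneous gain rate g'(t) equals the habitat-wide average g(t)/(T + t).
g'(t) = 0.75·72.6·t^-0.25. Setting 0.75·72.6·t^-0.25 = 72.6·t^0.75/(34.5+t) gives 0.75(34.5+t) = t, so 0.25·t = 0.75×34.5.
t* = 0.75×34.5/0.25 = 103.5 min.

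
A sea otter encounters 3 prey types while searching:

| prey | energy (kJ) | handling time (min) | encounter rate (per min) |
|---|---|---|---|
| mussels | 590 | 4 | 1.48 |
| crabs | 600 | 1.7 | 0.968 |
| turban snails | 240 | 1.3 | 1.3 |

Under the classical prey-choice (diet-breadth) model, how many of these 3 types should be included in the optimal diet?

E/h in descending order: crabs 353, turban snails 185, mussels 148 kJ/min. The optimal diet is the largest prefix of this list for which every included type satisfies E_i/h_i > R on the types above it.
Rate on top 1: 219.5. turban snails: 185 < 219.5 → exclude; stop.
Optimal diet: crabs — 1 of 3 types.

1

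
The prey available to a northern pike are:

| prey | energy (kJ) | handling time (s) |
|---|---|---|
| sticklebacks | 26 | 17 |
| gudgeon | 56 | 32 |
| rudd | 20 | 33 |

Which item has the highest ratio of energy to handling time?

gudgeon

In descending order of E/h:
gudgeon: 56/32 = 1.75 kJ/s
sticklebacks: 26/17 = 1.53 kJ/s
rudd: 20/33 = 0.606 kJ/s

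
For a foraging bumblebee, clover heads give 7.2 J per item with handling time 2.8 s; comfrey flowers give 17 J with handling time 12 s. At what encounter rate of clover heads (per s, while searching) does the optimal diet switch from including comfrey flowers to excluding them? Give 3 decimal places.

Drop comfrey flowers once their profitability E₂/h₂ falls below the rate achievable on clover heads alone: E₂/h₂ = λE₁/(1 + λh₁).
Solve for λ: λE₁h₂ = E₂(1 + λh₁) → λ(E₁h₂ − E₂h₁) = E₂ → λ = E₂/(E₁h₂ − E₂h₁).
λ = 17/(7.2×12 − 17×2.8) = 17/38.8 = 0.4381 per s.

0.438 per s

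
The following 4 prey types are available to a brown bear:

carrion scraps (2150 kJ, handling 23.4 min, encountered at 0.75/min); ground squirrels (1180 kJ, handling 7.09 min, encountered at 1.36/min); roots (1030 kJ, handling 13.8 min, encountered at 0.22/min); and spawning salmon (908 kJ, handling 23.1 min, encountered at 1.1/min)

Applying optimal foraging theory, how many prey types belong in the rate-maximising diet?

Rank by E/h (kJ/min): ground squirrels 166, carrion scraps 91.9, roots 74.6, spawning salmon 39.3. Include each in turn until the next type's E/h falls below the running intake rate.
Rate on top 1: 150.8. carrion scraps: 91.9 < 150.8 → exclude; stop.
Optimal diet: ground squirrels — 1 of 4 types.

1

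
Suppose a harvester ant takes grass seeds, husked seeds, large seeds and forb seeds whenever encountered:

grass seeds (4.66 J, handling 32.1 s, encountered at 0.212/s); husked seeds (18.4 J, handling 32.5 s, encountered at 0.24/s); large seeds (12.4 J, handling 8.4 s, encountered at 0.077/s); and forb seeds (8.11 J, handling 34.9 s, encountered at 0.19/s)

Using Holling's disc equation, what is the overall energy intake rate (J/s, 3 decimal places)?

Energy encountered per unit search time: 0.212×4.66 + 0.24×18.4 + 0.077×12.4 + 0.19×8.11 = 7.9 J/s.
Handling time per unit search time: 0.212×32.1 + 0.24×32.5 + 0.077×8.4 + 0.19×34.9 = 21.88.
Rate = 7.9/(1 + 21.88) = 0.3452 J/s.

0.345 J/s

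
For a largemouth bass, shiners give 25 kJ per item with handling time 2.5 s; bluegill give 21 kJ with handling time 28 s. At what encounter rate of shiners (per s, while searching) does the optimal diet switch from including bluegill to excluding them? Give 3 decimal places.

0.032 per s

At the threshold, the rate on shiners alone equals the profitability of bluegill: λ·25/(1 + λ·2.5) = 21/28 = 0.75.
Rearranging, λ(25 − 0.75×2.5) = 0.75, so λ = 0.75/23.12 = 0.03243 per s.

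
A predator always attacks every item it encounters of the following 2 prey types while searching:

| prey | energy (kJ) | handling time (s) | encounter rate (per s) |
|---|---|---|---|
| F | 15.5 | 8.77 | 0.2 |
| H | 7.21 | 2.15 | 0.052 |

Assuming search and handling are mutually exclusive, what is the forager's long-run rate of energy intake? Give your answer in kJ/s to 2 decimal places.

Energy encountered per unit search time: 0.2×15.5 + 0.052×7.21 = 3.475 kJ/s.
Handling time per unit search time: 0.2×8.77 + 0.052×2.15 = 1.866.
Rate = 3.475/(1 + 1.866) = 1.213 kJ/s.

1.21 kJ/s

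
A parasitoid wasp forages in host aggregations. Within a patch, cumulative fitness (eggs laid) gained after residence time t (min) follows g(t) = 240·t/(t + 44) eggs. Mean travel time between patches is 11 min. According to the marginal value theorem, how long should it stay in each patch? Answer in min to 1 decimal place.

Optimal t* satisfies g'(t*) = g(t*)/(T + t*).
g'(t) = 240·44/(t + 44)². Setting 240·44/(t+44)² = 240t/[(t+44)(11+t)] gives 44(11+t) = t(t+44), so t² = 44×11 = 484.
t* = √484 = 22 min.

22.0 min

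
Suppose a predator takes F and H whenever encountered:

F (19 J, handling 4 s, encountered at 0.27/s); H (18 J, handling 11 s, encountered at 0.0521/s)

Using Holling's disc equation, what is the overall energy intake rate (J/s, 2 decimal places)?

2.29 J/s

R = Σλ_iE_i / (1 + Σλ_ih_i)
Numerator: 0.27×19 + 0.0521×18 = 6.068
Denominator: 1 + 0.27×4 + 0.0521×11 = 2.653
R = 6.068/2.653 = 2.287 J/s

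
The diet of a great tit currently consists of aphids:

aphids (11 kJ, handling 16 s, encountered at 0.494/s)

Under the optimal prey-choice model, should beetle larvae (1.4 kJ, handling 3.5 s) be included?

On aphids alone, R = ΣλE/(1+Σλh) = 5.434/8.904 = 0.6103 kJ/s.
Profitability of beetle larvae: 1.4/3.5 = 0.4 kJ/s.
Since 0.4 < R, time spent handling beetle larvae is better spent searching.

No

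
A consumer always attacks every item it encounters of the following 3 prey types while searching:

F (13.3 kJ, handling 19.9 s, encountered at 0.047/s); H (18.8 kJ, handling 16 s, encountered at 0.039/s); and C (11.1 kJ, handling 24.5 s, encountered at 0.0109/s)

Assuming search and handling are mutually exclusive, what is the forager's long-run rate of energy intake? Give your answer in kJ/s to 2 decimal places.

0.52 kJ/s

R = (0.047×13.3 + 0.039×18.8 + 0.0109×11.1) / (1 + 0.047×19.9 + 0.039×16 + 0.0109×24.5) = 1.479/2.826 = 0.5234 kJ/s.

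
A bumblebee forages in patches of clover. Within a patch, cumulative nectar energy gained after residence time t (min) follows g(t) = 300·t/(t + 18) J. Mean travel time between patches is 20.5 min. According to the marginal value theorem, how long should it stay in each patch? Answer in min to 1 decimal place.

By the marginal value theorem, leave when the instantaneous gain rate g'(t) equals the habitat-wide average g(t)/(T + t).
g'(t) = 300·18/(t + 18)². Setting 300·18/(t+18)² = 300t/[(t+18)(20.5+t)] gives 18(20.5+t) = t(t+18), so t² = 18×20.5 = 369.
t* = √369 = 19.21 min.

19.2 min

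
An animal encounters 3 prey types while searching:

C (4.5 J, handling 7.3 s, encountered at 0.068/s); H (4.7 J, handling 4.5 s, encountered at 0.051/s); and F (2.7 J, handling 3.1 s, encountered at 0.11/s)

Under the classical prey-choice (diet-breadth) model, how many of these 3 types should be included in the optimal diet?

3

E/h in descending order: H 1.04, F 0.871, C 0.616 J/s. The optimal diet is the largest prefix of this list for which every included type satisfies E_i/h_i > R on the types above it.
Rate on top 1: 0.195. F: 0.871 > 0.195 → include.
Rate on top 2: 0.3417. C: 0.616 > 0.3417 → include.
Optimal diet: H, F, C — 3 of 3 types.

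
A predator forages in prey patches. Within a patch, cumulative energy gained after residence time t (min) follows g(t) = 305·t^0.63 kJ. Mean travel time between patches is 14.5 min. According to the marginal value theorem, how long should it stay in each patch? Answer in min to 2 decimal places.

24.69 min

By the marginal value theorem, leave when the instantaneous gain rate g'(t) equals the habitat-wide average g(t)/(T + t).
g'(t) = 0.63·305·t^-0.37. Setting 0.63·305·t^-0.37 = 305·t^0.63/(14.5+t) gives 0.63(14.5+t) = t, so 0.37·t = 0.63×14.5.
t* = 0.63×14.5/0.37 = 24.69 min.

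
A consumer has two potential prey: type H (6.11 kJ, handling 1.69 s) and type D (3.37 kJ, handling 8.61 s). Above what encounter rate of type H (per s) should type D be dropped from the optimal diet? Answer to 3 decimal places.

The zero-one rule: include type D iff E₂/h₂ > λE₁/(1+λh₁). Equality gives the switch point.
λE₁h₂ = E₂ + λE₂h₁ ⇒ λ = E₂/(E₁h₂ − E₂h₁) = 3.37/(52.61 − 5.695) = 0.07184 per s.

0.072 per s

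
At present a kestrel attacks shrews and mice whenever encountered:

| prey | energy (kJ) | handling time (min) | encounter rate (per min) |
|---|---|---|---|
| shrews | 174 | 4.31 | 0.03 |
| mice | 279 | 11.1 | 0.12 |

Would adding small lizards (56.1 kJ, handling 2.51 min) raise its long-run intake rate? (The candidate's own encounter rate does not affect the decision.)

On shrews and mice alone, R = ΣλE/(1+Σλh) = 38.7/2.461 = 15.72 kJ/min.
Profitability of small lizards: 56.1/2.51 = 22.35 kJ/min.
22.35 > 15.72, so adding small lizards raises the average — include it.

Yes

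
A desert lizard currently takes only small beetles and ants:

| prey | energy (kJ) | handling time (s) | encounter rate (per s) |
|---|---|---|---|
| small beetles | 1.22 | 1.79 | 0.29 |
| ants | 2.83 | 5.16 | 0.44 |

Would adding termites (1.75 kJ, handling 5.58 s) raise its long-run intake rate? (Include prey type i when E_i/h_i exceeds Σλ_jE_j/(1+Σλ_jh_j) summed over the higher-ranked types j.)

No

On small beetles and ants alone, R = ΣλE/(1+Σλh) = 1.599/3.789 = 0.422 kJ/s.
termites: E/h = 1.75/5.58 = 0.3136 kJ/s.
0.3136 < 0.422, so adding termites would lower the average — exclude it.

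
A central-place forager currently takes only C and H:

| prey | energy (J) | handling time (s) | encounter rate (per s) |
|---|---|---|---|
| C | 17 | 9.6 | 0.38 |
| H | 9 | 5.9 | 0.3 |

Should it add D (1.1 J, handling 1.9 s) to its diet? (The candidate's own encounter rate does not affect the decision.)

On C and H alone, R = ΣλE/(1+Σλh) = 9.16/6.418 = 1.427 J/s.
Profitability of D: 1.1/1.9 = 0.5789 J/s.
0.5789 < 1.427, so adding D would lower the average — exclude it.

No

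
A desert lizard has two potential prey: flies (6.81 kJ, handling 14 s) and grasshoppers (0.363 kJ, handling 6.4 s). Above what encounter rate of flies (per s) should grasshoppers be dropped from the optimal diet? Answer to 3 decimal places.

Drop grasshoppers once their profitability E₂/h₂ falls below the rate achievable on flies alone: E₂/h₂ = λE₁/(1 + λh₁).
Solve for λ: λE₁h₂ = E₂(1 + λh₁) → λ(E₁h₂ − E₂h₁) = E₂ → λ = E₂/(E₁h₂ − E₂h₁).
λ = 0.363/(6.81×6.4 − 0.363×14) = 0.363/38.5 = 0.009428 per s.

0.009 per s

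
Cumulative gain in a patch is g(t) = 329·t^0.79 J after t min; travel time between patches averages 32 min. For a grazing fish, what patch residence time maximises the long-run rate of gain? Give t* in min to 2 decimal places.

120.38 min

Optimal t* satisfies g'(t*) = g(t*)/(T + t*).
g'(t) = 0.79·329·t^-0.21. Setting 0.79·329·t^-0.21 = 329·t^0.79/(32+t) gives 0.79(32+t) = t, so 0.21·t = 0.79×32.
t* = 0.79×32/0.21 = 120.4 min.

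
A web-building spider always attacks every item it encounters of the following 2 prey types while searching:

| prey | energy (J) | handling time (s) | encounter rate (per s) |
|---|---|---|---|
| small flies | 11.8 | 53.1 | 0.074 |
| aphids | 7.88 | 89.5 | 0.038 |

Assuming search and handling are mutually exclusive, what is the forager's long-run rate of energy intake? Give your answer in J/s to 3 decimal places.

0.141 J/s

Energy encountered per unit search time: 0.074×11.8 + 0.038×7.88 = 1.173 J/s.
Handling time per unit search time: 0.074×53.1 + 0.038×89.5 = 7.33.
Rate = 1.173/(1 + 7.33) = 0.1408 J/s.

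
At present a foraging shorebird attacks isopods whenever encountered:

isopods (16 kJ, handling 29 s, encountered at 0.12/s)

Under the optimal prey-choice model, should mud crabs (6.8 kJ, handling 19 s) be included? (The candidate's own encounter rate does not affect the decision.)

No

Intake rate on the current diet: R = (0.12×16) / (1 + 0.12×29) = 1.92/4.48 = 0.4286 kJ/s.
mud crabs: E/h = 6.8/19 = 0.3579 kJ/s.
0.3579 < 0.4286, so adding mud crabs would lower the average — exclude it.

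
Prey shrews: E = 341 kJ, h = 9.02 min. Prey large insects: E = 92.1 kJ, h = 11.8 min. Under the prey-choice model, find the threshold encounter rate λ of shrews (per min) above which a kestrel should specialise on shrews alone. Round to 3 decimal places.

0.029 per min

At the threshold, the rate on shrews alone equals the profitability of large insects: λ·341/(1 + λ·9.02) = 92.1/11.8 = 7.805.
Rearranging, λ(341 − 7.805×9.02) = 7.805, so λ = 7.805/270.6 = 0.02884 per min.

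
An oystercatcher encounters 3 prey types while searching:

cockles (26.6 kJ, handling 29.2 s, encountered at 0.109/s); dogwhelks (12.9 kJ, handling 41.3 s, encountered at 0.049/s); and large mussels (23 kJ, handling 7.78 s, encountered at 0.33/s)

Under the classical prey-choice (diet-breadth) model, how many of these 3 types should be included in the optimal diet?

E/h in descending order: large mussels 2.96, cockles 0.911, dogwhelks 0.312 kJ/s. The optimal diet is the largest prefix of this list for which every included type satisfies E_i/h_i > R on the types above it.
Rate on top 1: 2.128. cockles: 0.911 < 2.128 → exclude; stop.
Optimal diet: large mussels — 1 of 3 types.

1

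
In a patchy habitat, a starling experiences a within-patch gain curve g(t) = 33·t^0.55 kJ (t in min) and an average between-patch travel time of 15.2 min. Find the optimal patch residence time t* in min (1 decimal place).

18.6 min

By the marginal value theorem, leave when the instantaneous gain rate g'(t) equals the habitat-wide average g(t)/(T + t).
g'(t) = 0.55·33·t^-0.45. Setting 0.55·33·t^-0.45 = 33·t^0.55/(15.2+t) gives 0.55(15.2+t) = t, so 0.45·t = 0.55×15.2.
t* = 0.55×15.2/0.45 = 18.58 min.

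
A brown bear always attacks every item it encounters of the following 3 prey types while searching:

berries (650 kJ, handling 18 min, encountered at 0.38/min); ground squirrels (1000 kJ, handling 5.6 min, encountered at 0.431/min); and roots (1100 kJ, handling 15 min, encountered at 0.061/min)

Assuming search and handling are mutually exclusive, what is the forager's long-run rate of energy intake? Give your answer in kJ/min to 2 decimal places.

R = Σλ_iE_i / (1 + Σλ_ih_i)
Numerator: 0.38×650 + 0.431×1000 + 0.061×1100 = 745.1
Denominator: 1 + 0.38×18 + 0.431×5.6 + 0.061×15 = 11.17
R = 745.1/11.17 = 66.71 kJ/min

66.71 kJ/min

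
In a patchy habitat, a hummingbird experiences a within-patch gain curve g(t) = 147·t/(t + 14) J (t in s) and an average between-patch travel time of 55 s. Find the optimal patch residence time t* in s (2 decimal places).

Maximise g(t)/(T+t): set derivative to zero → g'(t)(T+t) = g(t).
g'(t) = 147·14/(t + 14)². Setting 147·14/(t+14)² = 147t/[(t+14)(55+t)] gives 14(55+t) = t(t+14), so t² = 14×55 = 770.
t* = √770 = 27.75 s.

27.75 s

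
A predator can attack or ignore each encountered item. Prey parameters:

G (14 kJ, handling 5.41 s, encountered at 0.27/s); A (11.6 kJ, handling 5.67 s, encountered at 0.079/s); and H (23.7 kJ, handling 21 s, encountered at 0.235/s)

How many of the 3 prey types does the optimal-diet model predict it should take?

E/h in descending order: G 2.59, A 2.05, H 1.13 kJ/s. The optimal diet is the largest prefix of this list for which every included type satisfies E_i/h_i > R on the types above it.
Rate on top 1: 1.536. A: 2.05 > 1.536 → include.
Rate on top 2: 1.615. H: 1.13 < 1.615 → exclude; stop.
Optimal diet: G, A — 2 of 3 types.

2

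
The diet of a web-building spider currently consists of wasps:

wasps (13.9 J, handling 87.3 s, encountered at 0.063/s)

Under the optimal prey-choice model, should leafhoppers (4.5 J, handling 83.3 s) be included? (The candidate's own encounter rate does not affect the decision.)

On wasps alone, R = ΣλE/(1+Σλh) = 0.8757/6.5 = 0.1347 J/s.
Profitability of leafhoppers: 4.5/83.3 = 0.05402 J/s.
0.05402 < 0.1347, so adding leafhoppers would lower the average — exclude it.

No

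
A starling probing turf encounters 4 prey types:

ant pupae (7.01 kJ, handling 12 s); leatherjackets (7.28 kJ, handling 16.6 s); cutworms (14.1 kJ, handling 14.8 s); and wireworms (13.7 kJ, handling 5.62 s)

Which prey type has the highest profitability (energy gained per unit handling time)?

Profitability E/h (kJ/s): ant pupae = 7.01/12 = 0.584, leatherjackets = 7.28/16.6 = 0.439, cutworms = 14.1/14.8 = 0.953, wireworms = 13.7/5.62 = 2.44.
Ranked: wireworms > cutworms > ant pupae > leatherjackets.

wireworms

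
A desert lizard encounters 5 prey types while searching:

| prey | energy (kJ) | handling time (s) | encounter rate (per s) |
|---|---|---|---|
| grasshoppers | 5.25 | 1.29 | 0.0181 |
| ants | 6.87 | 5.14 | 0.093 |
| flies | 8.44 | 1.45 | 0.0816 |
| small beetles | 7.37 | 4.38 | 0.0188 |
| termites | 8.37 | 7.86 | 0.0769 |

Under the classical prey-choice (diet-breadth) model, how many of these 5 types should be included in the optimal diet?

5

Rank by E/h (kJ/s): flies 5.82, grasshoppers 4.07, small beetles 1.68, ants 1.34, termites 1.06. Include each in turn until the next type's E/h falls below the running intake rate.
Rate on top 1: 0.6158. grasshoppers: 4.07 > 0.6158 → include.
Rate on top 2: 0.6865. small beetles: 1.68 > 0.6865 → include.
Rate on top 3: 0.7535. ants: 1.34 > 0.7535 → include.
Rate on top 4: 0.9173. termites: 1.06 > 0.9173 → include.
Optimal diet: flies, grasshoppers, small beetles, ants, termites — 5 of 5 types.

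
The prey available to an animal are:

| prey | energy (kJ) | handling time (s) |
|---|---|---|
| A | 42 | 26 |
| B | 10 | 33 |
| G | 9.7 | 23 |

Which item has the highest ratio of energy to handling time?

A

In descending order of E/h:
A: 42/26 = 1.62 kJ/s
G: 9.7/23 = 0.422 kJ/s
B: 10/33 = 0.303 kJ/s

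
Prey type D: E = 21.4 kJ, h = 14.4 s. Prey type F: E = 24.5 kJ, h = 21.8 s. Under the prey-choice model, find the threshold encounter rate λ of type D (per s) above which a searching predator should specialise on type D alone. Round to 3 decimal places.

0.215 per s

Drop type F once their profitability E₂/h₂ falls below the rate achievable on type D alone: E₂/h₂ = λE₁/(1 + λh₁).
Solve for λ: λE₁h₂ = E₂(1 + λh₁) → λ(E₁h₂ − E₂h₁) = E₂ → λ = E₂/(E₁h₂ − E₂h₁).
λ = 24.5/(21.4×21.8 − 24.5×14.4) = 24.5/113.7 = 0.2154 per s.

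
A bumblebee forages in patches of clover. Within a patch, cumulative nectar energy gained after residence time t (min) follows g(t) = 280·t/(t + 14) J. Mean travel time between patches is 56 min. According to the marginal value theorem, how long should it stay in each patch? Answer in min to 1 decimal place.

28.0 min

By the marginal value theorem, leave when the instantaneous gain rate g'(t) equals the habitat-wide average g(t)/(T + t).
g'(t) = 280·14/(t + 14)². Setting 280·14/(t+14)² = 280t/[(t+14)(56+t)] gives 14(56+t) = t(t+14), so t² = 14×56 = 784.
t* = √784 = 28 min.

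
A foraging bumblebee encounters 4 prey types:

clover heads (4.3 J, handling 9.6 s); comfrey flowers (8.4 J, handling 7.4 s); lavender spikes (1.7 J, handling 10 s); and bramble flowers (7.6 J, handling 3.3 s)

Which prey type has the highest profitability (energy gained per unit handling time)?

bramble flowers

In descending order of E/h:
bramble flowers: 7.6/3.3 = 2.3 J/s
comfrey flowers: 8.4/7.4 = 1.14 J/s
clover heads: 4.3/9.6 = 0.448 J/s
lavender spikes: 1.7/10 = 0.17 J/s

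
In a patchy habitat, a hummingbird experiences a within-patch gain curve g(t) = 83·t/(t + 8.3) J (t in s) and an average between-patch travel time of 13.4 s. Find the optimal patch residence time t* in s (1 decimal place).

10.5 s

Maximise g(t)/(T+t): set derivative to zero → g'(t)(T+t) = g(t).
g'(t) = 83·8.3/(t + 8.3)². Setting 83·8.3/(t+8.3)² = 83t/[(t+8.3)(13.4+t)] gives 8.3(13.4+t) = t(t+8.3), so t² = 8.3×13.4 = 111.2.
t* = √111.2 = 10.55 s.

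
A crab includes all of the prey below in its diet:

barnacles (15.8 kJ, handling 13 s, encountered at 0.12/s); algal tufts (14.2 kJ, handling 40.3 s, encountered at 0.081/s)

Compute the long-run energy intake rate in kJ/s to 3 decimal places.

0.523 kJ/s

Energy encountered per unit search time: 0.12×15.8 + 0.081×14.2 = 3.046 kJ/s.
Handling time per unit search time: 0.12×13 + 0.081×40.3 = 4.824.
Rate = 3.046/(1 + 4.824) = 0.523 kJ/s.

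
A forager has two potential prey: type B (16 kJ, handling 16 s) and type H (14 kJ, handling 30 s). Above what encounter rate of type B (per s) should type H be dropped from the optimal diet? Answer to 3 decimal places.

The zero-one rule: include type H iff E₂/h₂ > λE₁/(1+λh₁). Equality gives the switch point.
λE₁h₂ = E₂ + λE₂h₁ ⇒ λ = E₂/(E₁h₂ − E₂h₁) = 14/(480 − 224) = 0.05469 per s.

0.055 per s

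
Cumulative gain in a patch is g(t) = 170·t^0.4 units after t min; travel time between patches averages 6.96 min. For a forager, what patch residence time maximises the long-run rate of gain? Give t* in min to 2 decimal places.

Optimal t* satisfies g'(t*) = g(t*)/(T + t*).
g'(t) = 0.4·170·t^-0.6. Setting 0.4·170·t^-0.6 = 170·t^0.4/(6.96+t) gives 0.4(6.96+t) = t, so 0.60·t = 0.4×6.96.
t* = 0.4×6.96/0.60 = 4.64 min.

4.64 min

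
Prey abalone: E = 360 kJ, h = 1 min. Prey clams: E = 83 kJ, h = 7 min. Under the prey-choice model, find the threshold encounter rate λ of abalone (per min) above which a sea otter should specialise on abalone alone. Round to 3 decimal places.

0.034 per min

Drop clams once their profitability E₂/h₂ falls below the rate achievable on abalone alone: E₂/h₂ = λE₁/(1 + λh₁).
Solve for λ: λE₁h₂ = E₂(1 + λh₁) → λ(E₁h₂ − E₂h₁) = E₂ → λ = E₂/(E₁h₂ − E₂h₁).
λ = 83/(360×7 − 83×1) = 83/2437 = 0.03406 per min.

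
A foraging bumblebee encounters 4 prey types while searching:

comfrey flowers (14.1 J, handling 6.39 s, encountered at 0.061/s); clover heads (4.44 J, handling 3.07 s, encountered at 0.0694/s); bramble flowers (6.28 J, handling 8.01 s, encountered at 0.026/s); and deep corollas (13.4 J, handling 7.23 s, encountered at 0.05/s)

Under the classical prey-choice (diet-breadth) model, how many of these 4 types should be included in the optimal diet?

Profitabilities (E/h, J/s): comfrey flowers 2.21, deep corollas 1.85, clover heads 1.45, bramble flowers 0.784. Add prey in this order while the next type's profitability exceeds the intake rate on those already taken.
Rate on top 1: 0.6189. deep corollas: 1.85 > 0.6189 → include.
Rate on top 2: 0.8737. clover heads: 1.45 > 0.8737 → include.
Rate on top 3: 0.9358. bramble flowers: 0.784 < 0.9358 → exclude; stop.
Optimal diet: comfrey flowers, deep corollas, clover heads — 3 of 4 types.

3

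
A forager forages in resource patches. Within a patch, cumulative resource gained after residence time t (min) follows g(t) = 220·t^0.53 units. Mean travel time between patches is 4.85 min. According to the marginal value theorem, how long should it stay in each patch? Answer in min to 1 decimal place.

Optimal t* satisfies g'(t*) = g(t*)/(T + t*).
g'(t) = 0.53·220·t^-0.47. Setting 0.53·220·t^-0.47 = 220·t^0.53/(4.85+t) gives 0.53(4.85+t) = t, so 0.47·t = 0.53×4.85.
t* = 0.53×4.85/0.47 = 5.469 min.

5.5 min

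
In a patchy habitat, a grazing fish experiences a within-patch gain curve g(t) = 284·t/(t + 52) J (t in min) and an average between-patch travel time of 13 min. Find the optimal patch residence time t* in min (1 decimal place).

Maximise g(t)/(T+t): set derivative to zero → g'(t)(T+t) = g(t).
g'(t) = 284·52/(t + 52)². Setting 284·52/(t+52)² = 284t/[(t+52)(13+t)] gives 52(13+t) = t(t+52), so t² = 52×13 = 676.
t* = √676 = 26 min.

26.0 min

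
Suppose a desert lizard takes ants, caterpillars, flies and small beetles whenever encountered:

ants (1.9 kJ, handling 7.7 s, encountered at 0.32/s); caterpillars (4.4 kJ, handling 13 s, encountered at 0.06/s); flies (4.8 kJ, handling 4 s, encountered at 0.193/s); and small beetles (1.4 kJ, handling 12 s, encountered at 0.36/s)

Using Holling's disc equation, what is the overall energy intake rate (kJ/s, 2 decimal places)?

Energy encountered per unit search time: 0.32×1.9 + 0.06×4.4 + 0.193×4.8 + 0.36×1.4 = 2.302 kJ/s.
Handling time per unit search time: 0.32×7.7 + 0.06×13 + 0.193×4 + 0.36×12 = 8.336.
Rate = 2.302/(1 + 8.336) = 0.2466 kJ/s.

0.25 kJ/s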